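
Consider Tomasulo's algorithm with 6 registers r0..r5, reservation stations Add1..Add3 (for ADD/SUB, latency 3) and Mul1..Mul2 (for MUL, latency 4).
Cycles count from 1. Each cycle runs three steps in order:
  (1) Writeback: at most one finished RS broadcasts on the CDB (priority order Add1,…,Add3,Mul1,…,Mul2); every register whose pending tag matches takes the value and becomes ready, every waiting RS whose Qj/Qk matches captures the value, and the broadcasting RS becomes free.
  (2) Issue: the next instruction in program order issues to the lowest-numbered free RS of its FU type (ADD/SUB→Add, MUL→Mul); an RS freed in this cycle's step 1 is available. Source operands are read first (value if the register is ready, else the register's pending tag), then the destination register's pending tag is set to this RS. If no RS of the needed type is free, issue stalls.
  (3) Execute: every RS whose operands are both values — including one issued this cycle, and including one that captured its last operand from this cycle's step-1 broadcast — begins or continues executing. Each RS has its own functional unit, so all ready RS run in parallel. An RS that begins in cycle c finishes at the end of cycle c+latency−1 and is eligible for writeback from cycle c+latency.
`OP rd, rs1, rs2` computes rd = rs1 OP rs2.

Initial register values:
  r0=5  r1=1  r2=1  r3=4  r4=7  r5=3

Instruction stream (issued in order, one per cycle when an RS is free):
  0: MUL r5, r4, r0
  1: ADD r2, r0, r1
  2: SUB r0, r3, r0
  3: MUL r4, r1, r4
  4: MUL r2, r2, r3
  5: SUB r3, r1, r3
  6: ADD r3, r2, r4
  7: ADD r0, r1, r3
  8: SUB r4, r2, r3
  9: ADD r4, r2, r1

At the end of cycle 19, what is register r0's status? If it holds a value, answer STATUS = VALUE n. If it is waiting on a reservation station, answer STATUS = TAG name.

STATUS = TAG Add3

cycle 1: issue MUL r5<-Mul1 // r0:5,r1:1,r2:1,r3:4,r4:7,r5:Mul1
cycle 2: issue ADD r2<-Add1 // r0:5,r1:1,r2:Add1,r3:4,r4:7,r5:Mul1
cycle 3: issue SUB r0<-Add2 // r0:Add2,r1:1,r2:Add1,r3:4,r4:7,r5:Mul1
cycle 4: issue MUL r4<-Mul2 // r0:Add2,r1:1,r2:Add1,r3:4,r4:Mul2,r5:Mul1
cycle 5: CDB Add1=6; stall // r0:Add2,r1:1,r2:6,r3:4,r4:Mul2,r5:Mul1
cycle 6: CDB Add2=-1; stall // r0:-1,r1:1,r2:6,r3:4,r4:Mul2,r5:Mul1
cycle 7: CDB Mul1=35; issue MUL r2<-Mul1 // r0:-1,r1:1,r2:Mul1,r3:4,r4:Mul2,r5:35
cycle 8: CDB Mul2=7; issue SUB r3<-Add1 // r0:-1,r1:1,r2:Mul1,r3:Add1,r4:7,r5:35
cycle 9: issue ADD r3<-Add2 // r0:-1,r1:1,r2:Mul1,r3:Add2,r4:7,r5:35
cycle 10: issue ADD r0<-Add3 // r0:Add3,r1:1,r2:Mul1,r3:Add2,r4:7,r5:35
cycle 11: CDB Add1=-3; issue SUB r4<-Add1 // r0:Add3,r1:1,r2:Mul1,r3:Add2,r4:Add1,r5:35
cycle 12: CDB Mul1=24; stall // r0:Add3,r1:1,r2:24,r3:Add2,r4:Add1,r5:35
cycle 13: stall // r0:Add3,r1:1,r2:24,r3:Add2,r4:Add1,r5:35
cycle 14: stall // r0:Add3,r1:1,r2:24,r3:Add2,r4:Add1,r5:35
cycle 15: CDB Add2=31; issue ADD r4<-Add2 // r0:Add3,r1:1,r2:24,r3:31,r4:Add2,r5:35
cycle 16: - // r0:Add3,r1:1,r2:24,r3:31,r4:Add2,r5:35
cycle 17: - // r0:Add3,r1:1,r2:24,r3:31,r4:Add2,r5:35
cycle 18: CDB Add1=-7 // r0:Add3,r1:1,r2:24,r3:31,r4:Add2,r5:35
cycle 19: CDB Add2=25 // r0:Add3,r1:1,r2:24,r3:31,r4:25,r5:35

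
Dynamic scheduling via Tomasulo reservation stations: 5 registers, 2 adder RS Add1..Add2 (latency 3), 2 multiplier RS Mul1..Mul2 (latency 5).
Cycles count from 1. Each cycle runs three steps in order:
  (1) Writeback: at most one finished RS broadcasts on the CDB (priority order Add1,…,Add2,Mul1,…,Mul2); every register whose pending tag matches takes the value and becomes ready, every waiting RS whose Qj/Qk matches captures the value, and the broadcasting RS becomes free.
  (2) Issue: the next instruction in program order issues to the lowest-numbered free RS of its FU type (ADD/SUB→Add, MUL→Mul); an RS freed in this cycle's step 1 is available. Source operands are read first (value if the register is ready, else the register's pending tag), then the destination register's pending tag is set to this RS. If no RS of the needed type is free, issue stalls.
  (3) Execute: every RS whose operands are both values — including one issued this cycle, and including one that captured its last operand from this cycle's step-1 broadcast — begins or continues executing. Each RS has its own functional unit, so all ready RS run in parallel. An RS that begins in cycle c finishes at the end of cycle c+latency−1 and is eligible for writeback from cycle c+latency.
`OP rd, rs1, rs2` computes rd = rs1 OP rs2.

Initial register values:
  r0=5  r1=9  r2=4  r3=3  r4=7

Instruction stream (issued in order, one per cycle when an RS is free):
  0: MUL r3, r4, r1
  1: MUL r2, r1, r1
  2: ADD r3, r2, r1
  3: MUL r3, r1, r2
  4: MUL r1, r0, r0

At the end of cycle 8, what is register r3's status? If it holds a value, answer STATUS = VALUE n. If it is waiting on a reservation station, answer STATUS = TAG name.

  c1: issue MUL r3<-Mul1  regs: r0:5,r1:9,r2:4,r3:Mul1,r4:7
  c2: issue MUL r2<-Mul2  regs: r0:5,r1:9,r2:Mul2,r3:Mul1,r4:7
  c3: issue ADD r3<-Add1  regs: r0:5,r1:9,r2:Mul2,r3:Add1,r4:7
  c4: stall  regs: r0:5,r1:9,r2:Mul2,r3:Add1,r4:7
  c5: stall  regs: r0:5,r1:9,r2:Mul2,r3:Add1,r4:7
  c6: CDB Mul1=63; issue MUL r3<-Mul1  regs: r0:5,r1:9,r2:Mul2,r3:Mul1,r4:7
  c7: CDB Mul2=81; issue MUL r1<-Mul2  regs: r0:5,r1:Mul2,r2:81,r3:Mul1,r4:7
  c8: -  regs: r0:5,r1:Mul2,r2:81,r3:Mul1,r4:7

STATUS = TAG Mul1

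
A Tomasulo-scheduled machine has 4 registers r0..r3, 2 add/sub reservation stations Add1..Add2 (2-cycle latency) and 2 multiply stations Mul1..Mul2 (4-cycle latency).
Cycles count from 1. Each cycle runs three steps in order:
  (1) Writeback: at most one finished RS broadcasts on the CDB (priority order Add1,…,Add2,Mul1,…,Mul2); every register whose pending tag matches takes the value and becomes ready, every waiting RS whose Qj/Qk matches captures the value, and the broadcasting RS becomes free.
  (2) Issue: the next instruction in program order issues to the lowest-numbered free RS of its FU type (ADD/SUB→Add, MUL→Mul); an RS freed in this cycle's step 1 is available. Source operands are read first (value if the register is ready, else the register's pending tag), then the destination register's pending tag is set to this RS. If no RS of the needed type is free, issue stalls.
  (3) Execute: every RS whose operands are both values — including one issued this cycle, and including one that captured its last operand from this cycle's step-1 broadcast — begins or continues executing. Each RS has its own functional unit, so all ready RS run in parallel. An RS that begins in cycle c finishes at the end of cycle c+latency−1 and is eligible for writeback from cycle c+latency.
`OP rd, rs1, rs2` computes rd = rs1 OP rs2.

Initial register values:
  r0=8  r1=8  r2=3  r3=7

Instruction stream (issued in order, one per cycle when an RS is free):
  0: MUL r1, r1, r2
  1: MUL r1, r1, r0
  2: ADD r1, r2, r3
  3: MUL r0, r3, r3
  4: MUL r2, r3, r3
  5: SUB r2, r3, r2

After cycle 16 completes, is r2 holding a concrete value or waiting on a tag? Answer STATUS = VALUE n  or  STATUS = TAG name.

cycle 1: issue MUL r1<-Mul1 // r0:8,r1:Mul1,r2:3,r3:7
cycle 2: issue MUL r1<-Mul2 // r0:8,r1:Mul2,r2:3,r3:7
cycle 3: issue ADD r1<-Add1 // r0:8,r1:Add1,r2:3,r3:7
cycle 4: stall // r0:8,r1:Add1,r2:3,r3:7
cycle 5: CDB Add1=10; stall // r0:8,r1:10,r2:3,r3:7
cycle 6: CDB Mul1=24; issue MUL r0<-Mul1 // r0:Mul1,r1:10,r2:3,r3:7
cycle 7: stall // r0:Mul1,r1:10,r2:3,r3:7
cycle 8: stall // r0:Mul1,r1:10,r2:3,r3:7
cycle 9: stall // r0:Mul1,r1:10,r2:3,r3:7
cycle 10: CDB Mul1=49; issue MUL r2<-Mul1 // r0:49,r1:10,r2:Mul1,r3:7
cycle 11: CDB Mul2=192; issue SUB r2<-Add1 // r0:49,r1:10,r2:Add1,r3:7
cycle 12: - // r0:49,r1:10,r2:Add1,r3:7
cycle 13: - // r0:49,r1:10,r2:Add1,r3:7
cycle 14: CDB Mul1=49 // r0:49,r1:10,r2:Add1,r3:7
cycle 15: - // r0:49,r1:10,r2:Add1,r3:7
cycle 16: CDB Add1=-42 // r0:49,r1:10,r2:-42,r3:7

STATUS = VALUE -42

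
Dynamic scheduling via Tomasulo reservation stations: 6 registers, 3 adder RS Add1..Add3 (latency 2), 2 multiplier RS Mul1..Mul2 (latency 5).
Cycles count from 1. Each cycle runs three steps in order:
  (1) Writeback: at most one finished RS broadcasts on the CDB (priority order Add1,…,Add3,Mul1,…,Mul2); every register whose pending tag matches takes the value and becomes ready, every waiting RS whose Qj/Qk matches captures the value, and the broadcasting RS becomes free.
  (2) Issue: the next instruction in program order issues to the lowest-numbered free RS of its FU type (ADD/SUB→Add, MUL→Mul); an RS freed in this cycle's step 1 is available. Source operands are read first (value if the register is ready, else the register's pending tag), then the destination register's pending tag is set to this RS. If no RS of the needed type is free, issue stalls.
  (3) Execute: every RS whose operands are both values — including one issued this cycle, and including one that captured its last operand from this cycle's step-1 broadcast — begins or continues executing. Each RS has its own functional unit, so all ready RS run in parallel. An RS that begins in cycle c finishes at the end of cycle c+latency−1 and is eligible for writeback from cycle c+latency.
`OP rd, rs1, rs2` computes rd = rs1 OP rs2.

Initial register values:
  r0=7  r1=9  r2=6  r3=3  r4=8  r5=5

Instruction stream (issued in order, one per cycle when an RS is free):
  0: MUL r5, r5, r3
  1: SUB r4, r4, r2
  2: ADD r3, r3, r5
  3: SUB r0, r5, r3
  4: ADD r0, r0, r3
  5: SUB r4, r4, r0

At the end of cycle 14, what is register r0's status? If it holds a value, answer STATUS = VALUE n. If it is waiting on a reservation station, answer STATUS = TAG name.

STATUS = VALUE 15

c1: issue MUL r5<-Mul1 | r0:7,r1:9,r2:6,r3:3,r4:8,r5:Mul1
c2: issue SUB r4<-Add1 | r0:7,r1:9,r2:6,r3:3,r4:Add1,r5:Mul1
c3: issue ADD r3<-Add2 | r0:7,r1:9,r2:6,r3:Add2,r4:Add1,r5:Mul1
c4: CDB Add1=2; issue SUB r0<-Add1 | r0:Add1,r1:9,r2:6,r3:Add2,r4:2,r5:Mul1
c5: issue ADD r0<-Add3 | r0:Add3,r1:9,r2:6,r3:Add2,r4:2,r5:Mul1
c6: CDB Mul1=15; stall | r0:Add3,r1:9,r2:6,r3:Add2,r4:2,r5:15
c7: stall | r0:Add3,r1:9,r2:6,r3:Add2,r4:2,r5:15
c8: CDB Add2=18; issue SUB r4<-Add2 | r0:Add3,r1:9,r2:6,r3:18,r4:Add2,r5:15
c9: - | r0:Add3,r1:9,r2:6,r3:18,r4:Add2,r5:15
c10: CDB Add1=-3 | r0:Add3,r1:9,r2:6,r3:18,r4:Add2,r5:15
c11: - | r0:Add3,r1:9,r2:6,r3:18,r4:Add2,r5:15
c12: CDB Add3=15 | r0:15,r1:9,r2:6,r3:18,r4:Add2,r5:15
c13: - | r0:15,r1:9,r2:6,r3:18,r4:Add2,r5:15
c14: CDB Add2=-13 | r0:15,r1:9,r2:6,r3:18,r4:-13,r5:15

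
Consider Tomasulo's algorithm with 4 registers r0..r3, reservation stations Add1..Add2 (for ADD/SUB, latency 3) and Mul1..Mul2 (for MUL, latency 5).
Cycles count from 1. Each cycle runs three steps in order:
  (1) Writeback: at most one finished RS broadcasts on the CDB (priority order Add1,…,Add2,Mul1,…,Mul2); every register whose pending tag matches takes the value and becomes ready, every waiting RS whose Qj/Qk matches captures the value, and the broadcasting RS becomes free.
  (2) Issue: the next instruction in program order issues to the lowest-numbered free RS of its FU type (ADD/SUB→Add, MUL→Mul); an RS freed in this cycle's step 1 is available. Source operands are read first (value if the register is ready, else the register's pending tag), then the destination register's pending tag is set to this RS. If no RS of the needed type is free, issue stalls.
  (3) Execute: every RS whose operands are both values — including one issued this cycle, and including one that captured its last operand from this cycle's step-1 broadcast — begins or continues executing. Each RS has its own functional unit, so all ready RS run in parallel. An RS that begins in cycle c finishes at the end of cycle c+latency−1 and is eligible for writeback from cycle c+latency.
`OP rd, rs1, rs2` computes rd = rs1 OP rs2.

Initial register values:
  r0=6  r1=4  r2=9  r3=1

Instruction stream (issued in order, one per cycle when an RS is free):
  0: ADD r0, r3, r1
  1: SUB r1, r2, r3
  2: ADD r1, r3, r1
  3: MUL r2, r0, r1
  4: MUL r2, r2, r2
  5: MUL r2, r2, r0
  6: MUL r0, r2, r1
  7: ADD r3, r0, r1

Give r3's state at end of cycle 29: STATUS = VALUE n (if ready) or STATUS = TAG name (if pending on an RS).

c1: issue ADD r0<-Add1 | r0:Add1,r1:4,r2:9,r3:1
c2: issue SUB r1<-Add2 | r0:Add1,r1:Add2,r2:9,r3:1
c3: stall | r0:Add1,r1:Add2,r2:9,r3:1
c4: CDB Add1=5; issue ADD r1<-Add1 | r0:5,r1:Add1,r2:9,r3:1
c5: CDB Add2=8; issue MUL r2<-Mul1 | r0:5,r1:Add1,r2:Mul1,r3:1
c6: issue MUL r2<-Mul2 | r0:5,r1:Add1,r2:Mul2,r3:1
c7: stall | r0:5,r1:Add1,r2:Mul2,r3:1
c8: CDB Add1=9; stall | r0:5,r1:9,r2:Mul2,r3:1
c9: stall | r0:5,r1:9,r2:Mul2,r3:1
c10: stall | r0:5,r1:9,r2:Mul2,r3:1
c11: stall | r0:5,r1:9,r2:Mul2,r3:1
c12: stall | r0:5,r1:9,r2:Mul2,r3:1
c13: CDB Mul1=45; issue MUL r2<-Mul1 | r0:5,r1:9,r2:Mul1,r3:1
c14: stall | r0:5,r1:9,r2:Mul1,r3:1
c15: stall | r0:5,r1:9,r2:Mul1,r3:1
c16: stall | r0:5,r1:9,r2:Mul1,r3:1
c17: stall | r0:5,r1:9,r2:Mul1,r3:1
c18: CDB Mul2=2025; issue MUL r0<-Mul2 | r0:Mul2,r1:9,r2:Mul1,r3:1
c19: issue ADD r3<-Add1 | r0:Mul2,r1:9,r2:Mul1,r3:Add1
c20: - | r0:Mul2,r1:9,r2:Mul1,r3:Add1
c21: - | r0:Mul2,r1:9,r2:Mul1,r3:Add1
c22: - | r0:Mul2,r1:9,r2:Mul1,r3:Add1
c23: CDB Mul1=10125 | r0:Mul2,r1:9,r2:10125,r3:Add1
c24: - | r0:Mul2,r1:9,r2:10125,r3:Add1
c25: - | r0:Mul2,r1:9,r2:10125,r3:Add1
c26: - | r0:Mul2,r1:9,r2:10125,r3:Add1
c27: - | r0:Mul2,r1:9,r2:10125,r3:Add1
c28: CDB Mul2=91125 | r0:91125,r1:9,r2:10125,r3:Add1
c29: - | r0:91125,r1:9,r2:10125,r3:Add1

STATUS = TAG Add1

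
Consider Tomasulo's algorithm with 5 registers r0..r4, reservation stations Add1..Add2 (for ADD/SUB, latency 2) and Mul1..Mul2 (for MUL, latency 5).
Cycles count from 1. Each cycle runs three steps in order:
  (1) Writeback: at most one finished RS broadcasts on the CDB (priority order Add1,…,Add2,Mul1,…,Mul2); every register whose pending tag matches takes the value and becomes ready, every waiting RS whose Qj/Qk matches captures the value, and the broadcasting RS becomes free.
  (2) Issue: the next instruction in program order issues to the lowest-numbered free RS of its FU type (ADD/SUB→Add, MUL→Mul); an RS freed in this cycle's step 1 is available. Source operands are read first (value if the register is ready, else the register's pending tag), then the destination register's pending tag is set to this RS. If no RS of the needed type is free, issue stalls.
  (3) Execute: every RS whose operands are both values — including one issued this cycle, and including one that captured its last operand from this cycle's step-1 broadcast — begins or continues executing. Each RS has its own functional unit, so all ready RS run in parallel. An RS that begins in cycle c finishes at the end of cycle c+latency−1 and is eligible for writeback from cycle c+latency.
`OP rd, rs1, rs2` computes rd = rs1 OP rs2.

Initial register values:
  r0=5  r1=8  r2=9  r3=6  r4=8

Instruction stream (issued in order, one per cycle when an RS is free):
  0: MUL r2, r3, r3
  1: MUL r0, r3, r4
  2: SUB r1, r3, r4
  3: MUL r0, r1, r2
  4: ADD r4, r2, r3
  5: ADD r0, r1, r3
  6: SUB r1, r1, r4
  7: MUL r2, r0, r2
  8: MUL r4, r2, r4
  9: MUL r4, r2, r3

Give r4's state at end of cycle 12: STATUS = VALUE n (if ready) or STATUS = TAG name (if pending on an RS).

STATUS = TAG Mul1

c1: issue MUL r2<-Mul1 | r0:5,r1:8,r2:Mul1,r3:6,r4:8
c2: issue MUL r0<-Mul2 | r0:Mul2,r1:8,r2:Mul1,r3:6,r4:8
c3: issue SUB r1<-Add1 | r0:Mul2,r1:Add1,r2:Mul1,r3:6,r4:8
c4: stall | r0:Mul2,r1:Add1,r2:Mul1,r3:6,r4:8
c5: CDB Add1=-2; stall | r0:Mul2,r1:-2,r2:Mul1,r3:6,r4:8
c6: CDB Mul1=36; issue MUL r0<-Mul1 | r0:Mul1,r1:-2,r2:36,r3:6,r4:8
c7: CDB Mul2=48; issue ADD r4<-Add1 | r0:Mul1,r1:-2,r2:36,r3:6,r4:Add1
c8: issue ADD r0<-Add2 | r0:Add2,r1:-2,r2:36,r3:6,r4:Add1
c9: CDB Add1=42; issue SUB r1<-Add1 | r0:Add2,r1:Add1,r2:36,r3:6,r4:42
c10: CDB Add2=4; issue MUL r2<-Mul2 | r0:4,r1:Add1,r2:Mul2,r3:6,r4:42
c11: CDB Add1=-44; stall | r0:4,r1:-44,r2:Mul2,r3:6,r4:42
c12: CDB Mul1=-72; issue MUL r4<-Mul1 | r0:4,r1:-44,r2:Mul2,r3:6,r4:Mul1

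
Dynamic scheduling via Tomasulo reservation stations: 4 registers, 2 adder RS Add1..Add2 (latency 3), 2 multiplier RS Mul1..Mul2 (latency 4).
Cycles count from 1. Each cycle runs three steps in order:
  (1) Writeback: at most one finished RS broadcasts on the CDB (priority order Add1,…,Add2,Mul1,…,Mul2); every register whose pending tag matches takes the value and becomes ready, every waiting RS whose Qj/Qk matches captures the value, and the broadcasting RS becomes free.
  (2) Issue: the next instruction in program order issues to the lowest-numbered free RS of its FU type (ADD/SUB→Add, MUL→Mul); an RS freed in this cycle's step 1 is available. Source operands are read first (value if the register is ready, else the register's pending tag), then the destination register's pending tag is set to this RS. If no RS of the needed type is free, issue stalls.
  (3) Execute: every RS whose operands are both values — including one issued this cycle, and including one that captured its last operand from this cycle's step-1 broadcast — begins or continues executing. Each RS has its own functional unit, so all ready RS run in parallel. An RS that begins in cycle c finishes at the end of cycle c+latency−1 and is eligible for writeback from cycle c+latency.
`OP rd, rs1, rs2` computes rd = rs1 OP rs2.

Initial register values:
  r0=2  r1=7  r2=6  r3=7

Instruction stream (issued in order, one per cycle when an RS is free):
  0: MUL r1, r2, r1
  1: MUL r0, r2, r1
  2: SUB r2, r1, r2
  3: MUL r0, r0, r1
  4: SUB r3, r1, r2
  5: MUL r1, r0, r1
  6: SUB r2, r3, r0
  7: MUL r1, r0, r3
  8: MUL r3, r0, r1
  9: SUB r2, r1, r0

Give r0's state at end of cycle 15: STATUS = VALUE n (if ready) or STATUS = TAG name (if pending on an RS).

STATUS = VALUE 10584

  c1: issue MUL r1<-Mul1  regs: r0:2,r1:Mul1,r2:6,r3:7
  c2: issue MUL r0<-Mul2  regs: r0:Mul2,r1:Mul1,r2:6,r3:7
  c3: issue SUB r2<-Add1  regs: r0:Mul2,r1:Mul1,r2:Add1,r3:7
  c4: stall  regs: r0:Mul2,r1:Mul1,r2:Add1,r3:7
  c5: CDB Mul1=42; issue MUL r0<-Mul1  regs: r0:Mul1,r1:42,r2:Add1,r3:7
  c6: issue SUB r3<-Add2  regs: r0:Mul1,r1:42,r2:Add1,r3:Add2
  c7: stall  regs: r0:Mul1,r1:42,r2:Add1,r3:Add2
  c8: CDB Add1=36; stall  regs: r0:Mul1,r1:42,r2:36,r3:Add2
  c9: CDB Mul2=252; issue MUL r1<-Mul2  regs: r0:Mul1,r1:Mul2,r2:36,r3:Add2
  c10: issue SUB r2<-Add1  regs: r0:Mul1,r1:Mul2,r2:Add1,r3:Add2
  c11: CDB Add2=6; stall  regs: r0:Mul1,r1:Mul2,r2:Add1,r3:6
  c12: stall  regs: r0:Mul1,r1:Mul2,r2:Add1,r3:6
  c13: CDB Mul1=10584; issue MUL r1<-Mul1  regs: r0:10584,r1:Mul1,r2:Add1,r3:6
  c14: stall  regs: r0:10584,r1:Mul1,r2:Add1,r3:6
  c15: stall  regs: r0:10584,r1:Mul1,r2:Add1,r3:6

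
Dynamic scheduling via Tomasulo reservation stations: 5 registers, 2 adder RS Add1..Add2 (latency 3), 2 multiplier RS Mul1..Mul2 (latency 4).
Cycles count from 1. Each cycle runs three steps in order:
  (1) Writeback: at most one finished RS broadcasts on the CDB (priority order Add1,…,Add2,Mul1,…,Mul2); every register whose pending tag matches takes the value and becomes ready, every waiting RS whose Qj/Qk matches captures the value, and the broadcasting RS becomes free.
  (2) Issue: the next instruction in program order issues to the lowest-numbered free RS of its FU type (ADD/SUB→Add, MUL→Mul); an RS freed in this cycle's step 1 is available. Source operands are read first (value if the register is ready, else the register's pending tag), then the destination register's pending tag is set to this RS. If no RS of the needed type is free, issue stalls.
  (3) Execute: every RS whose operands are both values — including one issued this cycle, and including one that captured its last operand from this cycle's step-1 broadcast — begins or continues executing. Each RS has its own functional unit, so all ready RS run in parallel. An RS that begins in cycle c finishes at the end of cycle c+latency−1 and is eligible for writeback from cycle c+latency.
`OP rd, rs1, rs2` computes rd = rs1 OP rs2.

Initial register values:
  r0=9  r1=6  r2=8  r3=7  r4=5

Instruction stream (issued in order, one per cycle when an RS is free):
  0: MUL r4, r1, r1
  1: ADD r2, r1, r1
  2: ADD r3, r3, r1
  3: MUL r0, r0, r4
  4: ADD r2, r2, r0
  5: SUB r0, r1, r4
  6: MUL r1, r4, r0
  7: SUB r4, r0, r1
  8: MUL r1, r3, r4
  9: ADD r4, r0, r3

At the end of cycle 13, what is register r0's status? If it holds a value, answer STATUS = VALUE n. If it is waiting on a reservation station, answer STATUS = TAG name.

STATUS = VALUE -30

c1: issue MUL r4<-Mul1 | r0:9,r1:6,r2:8,r3:7,r4:Mul1
c2: issue ADD r2<-Add1 | r0:9,r1:6,r2:Add1,r3:7,r4:Mul1
c3: issue ADD r3<-Add2 | r0:9,r1:6,r2:Add1,r3:Add2,r4:Mul1
c4: issue MUL r0<-Mul2 | r0:Mul2,r1:6,r2:Add1,r3:Add2,r4:Mul1
c5: CDB Add1=12; issue ADD r2<-Add1 | r0:Mul2,r1:6,r2:Add1,r3:Add2,r4:Mul1
c6: CDB Add2=13; issue SUB r0<-Add2 | r0:Add2,r1:6,r2:Add1,r3:13,r4:Mul1
c7: CDB Mul1=36; issue MUL r1<-Mul1 | r0:Add2,r1:Mul1,r2:Add1,r3:13,r4:36
c8: stall | r0:Add2,r1:Mul1,r2:Add1,r3:13,r4:36
c9: stall | r0:Add2,r1:Mul1,r2:Add1,r3:13,r4:36
c10: CDB Add2=-30; issue SUB r4<-Add2 | r0:-30,r1:Mul1,r2:Add1,r3:13,r4:Add2
c11: CDB Mul2=324; issue MUL r1<-Mul2 | r0:-30,r1:Mul2,r2:Add1,r3:13,r4:Add2
c12: stall | r0:-30,r1:Mul2,r2:Add1,r3:13,r4:Add2
c13: stall | r0:-30,r1:Mul2,r2:Add1,r3:13,r4:Add2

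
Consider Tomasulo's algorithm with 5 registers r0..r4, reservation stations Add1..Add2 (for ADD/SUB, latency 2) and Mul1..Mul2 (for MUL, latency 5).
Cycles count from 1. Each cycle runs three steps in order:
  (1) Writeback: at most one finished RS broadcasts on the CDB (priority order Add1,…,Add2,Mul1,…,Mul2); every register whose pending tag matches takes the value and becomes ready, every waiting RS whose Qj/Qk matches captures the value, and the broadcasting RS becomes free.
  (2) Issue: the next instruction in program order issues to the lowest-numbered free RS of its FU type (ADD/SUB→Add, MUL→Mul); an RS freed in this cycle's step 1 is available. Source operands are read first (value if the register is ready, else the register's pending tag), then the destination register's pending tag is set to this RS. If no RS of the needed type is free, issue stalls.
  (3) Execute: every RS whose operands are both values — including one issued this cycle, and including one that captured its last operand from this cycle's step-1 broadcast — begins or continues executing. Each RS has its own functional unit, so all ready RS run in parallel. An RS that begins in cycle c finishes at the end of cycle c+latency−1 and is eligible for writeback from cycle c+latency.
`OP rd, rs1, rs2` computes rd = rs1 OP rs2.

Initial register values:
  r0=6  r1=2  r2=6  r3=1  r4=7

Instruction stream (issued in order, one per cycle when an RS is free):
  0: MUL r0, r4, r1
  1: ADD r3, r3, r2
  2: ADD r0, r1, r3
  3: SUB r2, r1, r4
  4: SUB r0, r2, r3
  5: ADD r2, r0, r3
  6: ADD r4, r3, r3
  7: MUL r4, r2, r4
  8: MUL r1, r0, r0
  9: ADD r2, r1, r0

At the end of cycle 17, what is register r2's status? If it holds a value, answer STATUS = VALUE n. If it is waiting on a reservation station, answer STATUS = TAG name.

STATUS = VALUE 132

  c1: issue MUL r0<-Mul1  regs: r0:Mul1,r1:2,r2:6,r3:1,r4:7
  c2: issue ADD r3<-Add1  regs: r0:Mul1,r1:2,r2:6,r3:Add1,r4:7
  c3: issue ADD r0<-Add2  regs: r0:Add2,r1:2,r2:6,r3:Add1,r4:7
  c4: CDB Add1=7; issue SUB r2<-Add1  regs: r0:Add2,r1:2,r2:Add1,r3:7,r4:7
  c5: stall  regs: r0:Add2,r1:2,r2:Add1,r3:7,r4:7
  c6: CDB Add1=-5; issue SUB r0<-Add1  regs: r0:Add1,r1:2,r2:-5,r3:7,r4:7
  c7: CDB Add2=9; issue ADD r2<-Add2  regs: r0:Add1,r1:2,r2:Add2,r3:7,r4:7
  c8: CDB Add1=-12; issue ADD r4<-Add1  regs: r0:-12,r1:2,r2:Add2,r3:7,r4:Add1
  c9: CDB Mul1=14; issue MUL r4<-Mul1  regs: r0:-12,r1:2,r2:Add2,r3:7,r4:Mul1
  c10: CDB Add1=14; issue MUL r1<-Mul2  regs: r0:-12,r1:Mul2,r2:Add2,r3:7,r4:Mul1
  c11: CDB Add2=-5; issue ADD r2<-Add1  regs: r0:-12,r1:Mul2,r2:Add1,r3:7,r4:Mul1
  c12: -  regs: r0:-12,r1:Mul2,r2:Add1,r3:7,r4:Mul1
  c13: -  regs: r0:-12,r1:Mul2,r2:Add1,r3:7,r4:Mul1
  c14: -  regs: r0:-12,r1:Mul2,r2:Add1,r3:7,r4:Mul1
  c15: CDB Mul2=144  regs: r0:-12,r1:144,r2:Add1,r3:7,r4:Mul1
  c16: CDB Mul1=-70  regs: r0:-12,r1:144,r2:Add1,r3:7,r4:-70
  c17: CDB Add1=132  regs: r0:-12,r1:144,r2:132,r3:7,r4:-70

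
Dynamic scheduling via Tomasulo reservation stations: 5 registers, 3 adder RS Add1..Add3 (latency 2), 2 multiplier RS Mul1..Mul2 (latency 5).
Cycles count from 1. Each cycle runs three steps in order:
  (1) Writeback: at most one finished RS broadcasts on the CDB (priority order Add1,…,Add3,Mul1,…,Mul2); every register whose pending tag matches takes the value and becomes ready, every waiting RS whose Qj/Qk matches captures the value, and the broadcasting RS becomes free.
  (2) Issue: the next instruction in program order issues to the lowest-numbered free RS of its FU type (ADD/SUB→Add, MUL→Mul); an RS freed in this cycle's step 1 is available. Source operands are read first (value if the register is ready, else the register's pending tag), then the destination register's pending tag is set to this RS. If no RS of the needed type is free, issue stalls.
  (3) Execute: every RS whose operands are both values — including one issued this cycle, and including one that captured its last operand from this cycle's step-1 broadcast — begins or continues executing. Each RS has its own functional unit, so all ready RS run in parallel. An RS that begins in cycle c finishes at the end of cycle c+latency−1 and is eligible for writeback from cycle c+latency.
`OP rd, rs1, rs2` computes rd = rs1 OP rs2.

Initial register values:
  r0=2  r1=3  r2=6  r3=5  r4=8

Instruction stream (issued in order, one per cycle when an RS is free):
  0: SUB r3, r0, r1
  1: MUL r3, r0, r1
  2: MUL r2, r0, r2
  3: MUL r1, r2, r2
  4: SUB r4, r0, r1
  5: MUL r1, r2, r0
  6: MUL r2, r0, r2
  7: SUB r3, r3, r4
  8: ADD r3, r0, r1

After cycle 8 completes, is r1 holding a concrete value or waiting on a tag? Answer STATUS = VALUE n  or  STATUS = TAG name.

STATUS = TAG Mul1

c1: issue SUB r3<-Add1 | r0:2,r1:3,r2:6,r3:Add1,r4:8
c2: issue MUL r3<-Mul1 | r0:2,r1:3,r2:6,r3:Mul1,r4:8
c3: CDB Add1=-1; issue MUL r2<-Mul2 | r0:2,r1:3,r2:Mul2,r3:Mul1,r4:8
c4: stall | r0:2,r1:3,r2:Mul2,r3:Mul1,r4:8
c5: stall | r0:2,r1:3,r2:Mul2,r3:Mul1,r4:8
c6: stall | r0:2,r1:3,r2:Mul2,r3:Mul1,r4:8
c7: CDB Mul1=6; issue MUL r1<-Mul1 | r0:2,r1:Mul1,r2:Mul2,r3:6,r4:8
c8: CDB Mul2=12; issue SUB r4<-Add1 | r0:2,r1:Mul1,r2:12,r3:6,r4:Add1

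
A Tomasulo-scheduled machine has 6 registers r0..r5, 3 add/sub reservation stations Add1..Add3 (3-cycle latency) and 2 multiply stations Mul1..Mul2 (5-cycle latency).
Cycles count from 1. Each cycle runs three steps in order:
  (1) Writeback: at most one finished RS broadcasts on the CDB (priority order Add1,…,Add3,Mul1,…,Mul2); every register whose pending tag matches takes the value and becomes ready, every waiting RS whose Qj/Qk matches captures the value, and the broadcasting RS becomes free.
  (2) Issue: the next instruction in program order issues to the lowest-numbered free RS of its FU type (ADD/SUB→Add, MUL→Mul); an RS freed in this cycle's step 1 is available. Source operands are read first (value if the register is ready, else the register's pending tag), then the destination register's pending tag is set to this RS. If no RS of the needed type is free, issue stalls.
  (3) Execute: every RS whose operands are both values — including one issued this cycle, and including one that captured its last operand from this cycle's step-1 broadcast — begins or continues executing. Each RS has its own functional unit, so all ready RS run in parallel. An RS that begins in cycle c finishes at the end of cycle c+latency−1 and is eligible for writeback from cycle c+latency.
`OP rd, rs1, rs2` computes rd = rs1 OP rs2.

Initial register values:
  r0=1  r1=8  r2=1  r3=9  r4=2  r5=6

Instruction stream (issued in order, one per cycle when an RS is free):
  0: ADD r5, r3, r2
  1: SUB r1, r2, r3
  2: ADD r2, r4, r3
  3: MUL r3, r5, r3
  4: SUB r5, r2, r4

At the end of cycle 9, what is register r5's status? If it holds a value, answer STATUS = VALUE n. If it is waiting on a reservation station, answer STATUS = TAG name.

cycle 1: issue ADD r5<-Add1 // r0:1,r1:8,r2:1,r3:9,r4:2,r5:Add1
cycle 2: issue SUB r1<-Add2 // r0:1,r1:Add2,r2:1,r3:9,r4:2,r5:Add1
cycle 3: issue ADD r2<-Add3 // r0:1,r1:Add2,r2:Add3,r3:9,r4:2,r5:Add1
cycle 4: CDB Add1=10; issue MUL r3<-Mul1 // r0:1,r1:Add2,r2:Add3,r3:Mul1,r4:2,r5:10
cycle 5: CDB Add2=-8; issue SUB r5<-Add1 // r0:1,r1:-8,r2:Add3,r3:Mul1,r4:2,r5:Add1
cycle 6: CDB Add3=11 // r0:1,r1:-8,r2:11,r3:Mul1,r4:2,r5:Add1
cycle 7: - // r0:1,r1:-8,r2:11,r3:Mul1,r4:2,r5:Add1
cycle 8: - // r0:1,r1:-8,r2:11,r3:Mul1,r4:2,r5:Add1
cycle 9: CDB Add1=9 // r0:1,r1:-8,r2:11,r3:Mul1,r4:2,r5:9

STATUS = VALUE 9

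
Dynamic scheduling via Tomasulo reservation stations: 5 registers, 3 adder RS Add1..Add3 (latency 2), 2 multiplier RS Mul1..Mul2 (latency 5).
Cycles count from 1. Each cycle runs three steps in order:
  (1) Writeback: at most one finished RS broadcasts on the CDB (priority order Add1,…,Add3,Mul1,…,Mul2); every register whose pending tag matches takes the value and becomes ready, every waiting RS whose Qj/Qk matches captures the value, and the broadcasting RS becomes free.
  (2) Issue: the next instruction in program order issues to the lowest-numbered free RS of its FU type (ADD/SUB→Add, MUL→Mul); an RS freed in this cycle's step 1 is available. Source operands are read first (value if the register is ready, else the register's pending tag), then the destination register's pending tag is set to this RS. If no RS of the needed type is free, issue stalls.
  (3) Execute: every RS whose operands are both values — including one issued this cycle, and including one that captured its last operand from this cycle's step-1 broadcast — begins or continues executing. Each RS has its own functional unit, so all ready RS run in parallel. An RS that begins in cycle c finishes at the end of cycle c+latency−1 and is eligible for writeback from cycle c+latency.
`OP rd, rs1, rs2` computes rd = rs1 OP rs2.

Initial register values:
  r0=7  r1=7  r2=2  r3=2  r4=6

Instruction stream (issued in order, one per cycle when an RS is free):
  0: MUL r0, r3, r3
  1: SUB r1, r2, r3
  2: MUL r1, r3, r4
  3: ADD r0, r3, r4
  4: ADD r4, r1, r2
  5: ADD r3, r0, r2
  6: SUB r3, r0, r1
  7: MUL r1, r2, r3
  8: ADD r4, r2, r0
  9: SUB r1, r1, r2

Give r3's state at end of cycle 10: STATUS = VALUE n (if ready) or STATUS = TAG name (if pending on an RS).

  c1: issue MUL r0<-Mul1  regs: r0:Mul1,r1:7,r2:2,r3:2,r4:6
  c2: issue SUB r1<-Add1  regs: r0:Mul1,r1:Add1,r2:2,r3:2,r4:6
  c3: issue MUL r1<-Mul2  regs: r0:Mul1,r1:Mul2,r2:2,r3:2,r4:6
  c4: CDB Add1=0; issue ADD r0<-Add1  regs: r0:Add1,r1:Mul2,r2:2,r3:2,r4:6
  c5: issue ADD r4<-Add2  regs: r0:Add1,r1:Mul2,r2:2,r3:2,r4:Add2
  c6: CDB Add1=8; issue ADD r3<-Add1  regs: r0:8,r1:Mul2,r2:2,r3:Add1,r4:Add2
  c7: CDB Mul1=4; issue SUB r3<-Add3  regs: r0:8,r1:Mul2,r2:2,r3:Add3,r4:Add2
  c8: CDB Add1=10; issue MUL r1<-Mul1  regs: r0:8,r1:Mul1,r2:2,r3:Add3,r4:Add2
  c9: CDB Mul2=12; issue ADD r4<-Add1  regs: r0:8,r1:Mul1,r2:2,r3:Add3,r4:Add1
  c10: stall  regs: r0:8,r1:Mul1,r2:2,r3:Add3,r4:Add1

STATUS = TAG Add3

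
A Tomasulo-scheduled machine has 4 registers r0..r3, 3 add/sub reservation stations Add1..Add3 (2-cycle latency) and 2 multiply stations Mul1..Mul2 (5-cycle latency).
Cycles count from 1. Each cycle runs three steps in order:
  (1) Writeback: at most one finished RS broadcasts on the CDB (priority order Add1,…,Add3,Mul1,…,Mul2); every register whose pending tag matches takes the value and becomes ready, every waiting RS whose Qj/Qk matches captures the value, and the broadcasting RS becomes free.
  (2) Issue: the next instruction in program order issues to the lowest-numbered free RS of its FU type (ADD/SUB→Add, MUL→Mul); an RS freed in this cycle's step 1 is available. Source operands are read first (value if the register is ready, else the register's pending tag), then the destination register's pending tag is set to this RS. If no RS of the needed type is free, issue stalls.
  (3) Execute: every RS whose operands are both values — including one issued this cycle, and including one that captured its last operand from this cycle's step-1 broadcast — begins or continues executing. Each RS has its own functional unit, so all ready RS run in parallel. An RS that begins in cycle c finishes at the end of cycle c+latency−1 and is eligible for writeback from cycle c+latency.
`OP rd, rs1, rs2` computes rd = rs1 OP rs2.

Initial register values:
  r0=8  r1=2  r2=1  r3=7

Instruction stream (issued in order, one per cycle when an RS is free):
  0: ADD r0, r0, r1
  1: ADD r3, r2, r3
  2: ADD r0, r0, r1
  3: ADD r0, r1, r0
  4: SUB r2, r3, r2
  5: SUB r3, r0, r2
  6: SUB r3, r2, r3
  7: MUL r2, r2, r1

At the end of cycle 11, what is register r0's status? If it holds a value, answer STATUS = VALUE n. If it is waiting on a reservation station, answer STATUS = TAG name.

STATUS = VALUE 14

  c1: issue ADD r0<-Add1  regs: r0:Add1,r1:2,r2:1,r3:7
  c2: issue ADD r3<-Add2  regs: r0:Add1,r1:2,r2:1,r3:Add2
  c3: CDB Add1=10; issue ADD r0<-Add1  regs: r0:Add1,r1:2,r2:1,r3:Add2
  c4: CDB Add2=8; issue ADD r0<-Add2  regs: r0:Add2,r1:2,r2:1,r3:8
  c5: CDB Add1=12; issue SUB r2<-Add1  regs: r0:Add2,r1:2,r2:Add1,r3:8
  c6: issue SUB r3<-Add3  regs: r0:Add2,r1:2,r2:Add1,r3:Add3
  c7: CDB Add1=7; issue SUB r3<-Add1  regs: r0:Add2,r1:2,r2:7,r3:Add1
  c8: CDB Add2=14; issue MUL r2<-Mul1  regs: r0:14,r1:2,r2:Mul1,r3:Add1
  c9: -  regs: r0:14,r1:2,r2:Mul1,r3:Add1
  c10: CDB Add3=7  regs: r0:14,r1:2,r2:Mul1,r3:Add1
  c11: -  regs: r0:14,r1:2,r2:Mul1,r3:Add1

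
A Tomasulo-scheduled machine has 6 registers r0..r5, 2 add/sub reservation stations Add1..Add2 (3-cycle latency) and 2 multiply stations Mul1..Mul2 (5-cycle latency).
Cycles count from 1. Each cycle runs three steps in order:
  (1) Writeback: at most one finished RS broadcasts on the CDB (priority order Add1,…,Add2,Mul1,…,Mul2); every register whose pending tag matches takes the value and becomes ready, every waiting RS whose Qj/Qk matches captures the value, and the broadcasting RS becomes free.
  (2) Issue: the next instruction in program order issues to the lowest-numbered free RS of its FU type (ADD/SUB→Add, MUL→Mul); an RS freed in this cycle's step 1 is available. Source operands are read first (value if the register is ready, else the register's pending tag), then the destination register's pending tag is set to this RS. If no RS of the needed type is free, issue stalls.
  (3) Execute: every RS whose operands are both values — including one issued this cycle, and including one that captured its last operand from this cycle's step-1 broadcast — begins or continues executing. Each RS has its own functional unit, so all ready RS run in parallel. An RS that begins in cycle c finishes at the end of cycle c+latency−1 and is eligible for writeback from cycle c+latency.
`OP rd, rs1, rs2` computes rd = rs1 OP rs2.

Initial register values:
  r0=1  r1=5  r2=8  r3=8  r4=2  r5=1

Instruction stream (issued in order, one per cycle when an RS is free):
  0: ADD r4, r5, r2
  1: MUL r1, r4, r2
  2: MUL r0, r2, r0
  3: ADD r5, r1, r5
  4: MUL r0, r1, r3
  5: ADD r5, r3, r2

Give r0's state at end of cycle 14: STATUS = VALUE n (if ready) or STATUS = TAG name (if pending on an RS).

  c1: issue ADD r4<-Add1  regs: r0:1,r1:5,r2:8,r3:8,r4:Add1,r5:1
  c2: issue MUL r1<-Mul1  regs: r0:1,r1:Mul1,r2:8,r3:8,r4:Add1,r5:1
  c3: issue MUL r0<-Mul2  regs: r0:Mul2,r1:Mul1,r2:8,r3:8,r4:Add1,r5:1
  c4: CDB Add1=9; issue ADD r5<-Add1  regs: r0:Mul2,r1:Mul1,r2:8,r3:8,r4:9,r5:Add1
  c5: stall  regs: r0:Mul2,r1:Mul1,r2:8,r3:8,r4:9,r5:Add1
  c6: stall  regs: r0:Mul2,r1:Mul1,r2:8,r3:8,r4:9,r5:Add1
  c7: stall  regs: r0:Mul2,r1:Mul1,r2:8,r3:8,r4:9,r5:Add1
  c8: CDB Mul2=8; issue MUL r0<-Mul2  regs: r0:Mul2,r1:Mul1,r2:8,r3:8,r4:9,r5:Add1
  c9: CDB Mul1=72; issue ADD r5<-Add2  regs: r0:Mul2,r1:72,r2:8,r3:8,r4:9,r5:Add2
  c10: -  regs: r0:Mul2,r1:72,r2:8,r3:8,r4:9,r5:Add2
  c11: -  regs: r0:Mul2,r1:72,r2:8,r3:8,r4:9,r5:Add2
  c12: CDB Add1=73  regs: r0:Mul2,r1:72,r2:8,r3:8,r4:9,r5:Add2
  c13: CDB Add2=16  regs: r0:Mul2,r1:72,r2:8,r3:8,r4:9,r5:16
  c14: CDB Mul2=576  regs: r0:576,r1:72,r2:8,r3:8,r4:9,r5:16

STATUS = VALUE 576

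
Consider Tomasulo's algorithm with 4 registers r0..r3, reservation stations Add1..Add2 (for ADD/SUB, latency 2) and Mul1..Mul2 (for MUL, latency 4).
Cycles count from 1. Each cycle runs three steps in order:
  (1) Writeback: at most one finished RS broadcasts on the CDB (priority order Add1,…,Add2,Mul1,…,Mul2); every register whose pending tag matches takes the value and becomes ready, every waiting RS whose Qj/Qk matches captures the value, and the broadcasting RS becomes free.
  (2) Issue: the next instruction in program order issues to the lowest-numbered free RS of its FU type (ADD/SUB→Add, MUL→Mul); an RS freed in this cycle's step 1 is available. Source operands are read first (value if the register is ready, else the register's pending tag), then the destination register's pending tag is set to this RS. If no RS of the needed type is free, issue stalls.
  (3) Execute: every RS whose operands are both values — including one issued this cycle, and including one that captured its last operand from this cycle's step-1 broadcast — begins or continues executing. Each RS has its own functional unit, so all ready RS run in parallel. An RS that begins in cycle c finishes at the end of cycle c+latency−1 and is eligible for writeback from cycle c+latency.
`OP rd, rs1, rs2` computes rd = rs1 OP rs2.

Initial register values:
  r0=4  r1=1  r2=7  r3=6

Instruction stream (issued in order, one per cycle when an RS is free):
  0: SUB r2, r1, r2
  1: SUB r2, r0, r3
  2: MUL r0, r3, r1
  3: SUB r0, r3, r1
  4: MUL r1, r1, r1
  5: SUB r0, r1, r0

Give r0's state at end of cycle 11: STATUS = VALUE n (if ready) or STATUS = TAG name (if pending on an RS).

  c1: issue SUB r2<-Add1  regs: r0:4,r1:1,r2:Add1,r3:6
  c2: issue SUB r2<-Add2  regs: r0:4,r1:1,r2:Add2,r3:6
  c3: CDB Add1=-6; issue MUL r0<-Mul1  regs: r0:Mul1,r1:1,r2:Add2,r3:6
  c4: CDB Add2=-2; issue SUB r0<-Add1  regs: r0:Add1,r1:1,r2:-2,r3:6
  c5: issue MUL r1<-Mul2  regs: r0:Add1,r1:Mul2,r2:-2,r3:6
  c6: CDB Add1=5; issue SUB r0<-Add1  regs: r0:Add1,r1:Mul2,r2:-2,r3:6
  c7: CDB Mul1=6  regs: r0:Add1,r1:Mul2,r2:-2,r3:6
  c8: -  regs: r0:Add1,r1:Mul2,r2:-2,r3:6
  c9: CDB Mul2=1  regs: r0:Add1,r1:1,r2:-2,r3:6
  c10: -  regs: r0:Add1,r1:1,r2:-2,r3:6
  c11: CDB Add1=-4  regs: r0:-4,r1:1,r2:-2,r3:6

STATUS = VALUE -4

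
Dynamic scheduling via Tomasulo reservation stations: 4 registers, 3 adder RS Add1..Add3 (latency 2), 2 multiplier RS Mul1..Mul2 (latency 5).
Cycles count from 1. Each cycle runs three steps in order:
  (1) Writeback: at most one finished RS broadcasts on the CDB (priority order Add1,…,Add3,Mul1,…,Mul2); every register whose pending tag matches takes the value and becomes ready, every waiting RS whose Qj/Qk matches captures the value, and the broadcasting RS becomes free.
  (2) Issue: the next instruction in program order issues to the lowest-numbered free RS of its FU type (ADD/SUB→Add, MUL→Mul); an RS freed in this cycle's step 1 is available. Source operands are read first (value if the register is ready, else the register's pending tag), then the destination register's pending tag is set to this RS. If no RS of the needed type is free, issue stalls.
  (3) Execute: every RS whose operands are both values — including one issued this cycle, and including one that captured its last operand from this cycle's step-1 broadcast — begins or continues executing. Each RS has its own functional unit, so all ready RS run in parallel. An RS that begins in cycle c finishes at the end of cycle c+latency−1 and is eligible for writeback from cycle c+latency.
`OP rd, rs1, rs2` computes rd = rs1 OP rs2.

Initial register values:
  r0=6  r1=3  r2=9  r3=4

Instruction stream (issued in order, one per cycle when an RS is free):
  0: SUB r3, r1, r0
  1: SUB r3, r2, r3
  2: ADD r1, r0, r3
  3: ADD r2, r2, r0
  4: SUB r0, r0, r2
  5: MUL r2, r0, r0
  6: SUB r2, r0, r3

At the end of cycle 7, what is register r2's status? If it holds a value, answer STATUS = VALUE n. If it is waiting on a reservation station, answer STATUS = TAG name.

c1: issue SUB r3<-Add1 | r0:6,r1:3,r2:9,r3:Add1
c2: issue SUB r3<-Add2 | r0:6,r1:3,r2:9,r3:Add2
c3: CDB Add1=-3; issue ADD r1<-Add1 | r0:6,r1:Add1,r2:9,r3:Add2
c4: issue ADD r2<-Add3 | r0:6,r1:Add1,r2:Add3,r3:Add2
c5: CDB Add2=12; issue SUB r0<-Add2 | r0:Add2,r1:Add1,r2:Add3,r3:12
c6: CDB Add3=15; issue MUL r2<-Mul1 | r0:Add2,r1:Add1,r2:Mul1,r3:12
c7: CDB Add1=18; issue SUB r2<-Add1 | r0:Add2,r1:18,r2:Add1,r3:12

STATUS = TAG Add1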